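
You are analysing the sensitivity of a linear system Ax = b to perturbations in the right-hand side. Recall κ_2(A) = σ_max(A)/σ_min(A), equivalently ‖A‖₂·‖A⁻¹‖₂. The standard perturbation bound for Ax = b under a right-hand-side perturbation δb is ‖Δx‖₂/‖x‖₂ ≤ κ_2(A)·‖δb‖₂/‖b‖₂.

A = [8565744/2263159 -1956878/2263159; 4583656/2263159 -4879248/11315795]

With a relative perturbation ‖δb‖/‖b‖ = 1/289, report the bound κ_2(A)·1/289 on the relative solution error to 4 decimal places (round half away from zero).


0.5618

AᵀA = [326580874048/17722798129 -367388838432/88613990645; -367388838432/88613990645 413637884836/443069953225]; tr = 5103009956/263575225, det = 3748096/263575225
λ_max, λ_min = (5103009956/263575225 ± √26036758990049035536/69471899233800625)/2 = 484/25, 7744/10543009
κ = σ_max/σ_min = (22/5)/(88/3247) = 162.3500
worst-case relative error ≤ 162.3500 × 1/289 = 0.5618


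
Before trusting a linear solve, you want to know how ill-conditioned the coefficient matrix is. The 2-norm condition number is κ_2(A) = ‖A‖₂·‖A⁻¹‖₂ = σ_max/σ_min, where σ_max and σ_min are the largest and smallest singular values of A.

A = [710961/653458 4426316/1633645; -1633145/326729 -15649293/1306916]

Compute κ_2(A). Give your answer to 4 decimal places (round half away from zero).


343.2800

M = AᵀA = [6647302741/254019844 79763057217/1270099220; 79763057217/1270099220 3828664877041/25401984400]. tr(M)=26588136989/150307600, det(M)=6385729/24049216
solving λ² − 26588136989/150307600·λ + 6385729/24049216 = 0 gives λ = 17689/100, 9025/6012304
κ = σ_max/σ_min = (133/10)/(95/2452) = 343.2800


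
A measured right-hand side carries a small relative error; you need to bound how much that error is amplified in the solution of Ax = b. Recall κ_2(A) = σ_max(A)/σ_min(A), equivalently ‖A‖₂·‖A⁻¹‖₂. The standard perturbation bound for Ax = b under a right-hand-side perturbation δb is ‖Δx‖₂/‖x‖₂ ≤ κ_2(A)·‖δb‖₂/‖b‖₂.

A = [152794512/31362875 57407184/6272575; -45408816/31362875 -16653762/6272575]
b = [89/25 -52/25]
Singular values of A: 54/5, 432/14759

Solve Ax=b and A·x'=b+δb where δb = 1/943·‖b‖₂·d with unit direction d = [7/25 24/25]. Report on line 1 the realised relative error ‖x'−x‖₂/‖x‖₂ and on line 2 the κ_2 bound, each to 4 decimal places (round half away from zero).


largest singular value 54/5, smallest 432/14759
κ = σ_max/σ_min = (54/5)/(432/14759) = 368.9750
bound on ‖Δx‖/‖x‖: κ·ε = 368.9750·1/943 = 0.3913
solve Ax = b  →  x = [30.3193 -15.7505]
‖b‖₂ = 4.1231 and ‖x‖₂ = 34.1664
δb = ε·‖b‖·d = [0.0012 0.0042]; solving A·Δx = δb gives ‖Δx‖ = 0.1494
relative error = 0.0044
tightness: 0.0044 against a bound of 0.3913 (unrounded ratio ≈ 0.0112)

0.0044
0.3913


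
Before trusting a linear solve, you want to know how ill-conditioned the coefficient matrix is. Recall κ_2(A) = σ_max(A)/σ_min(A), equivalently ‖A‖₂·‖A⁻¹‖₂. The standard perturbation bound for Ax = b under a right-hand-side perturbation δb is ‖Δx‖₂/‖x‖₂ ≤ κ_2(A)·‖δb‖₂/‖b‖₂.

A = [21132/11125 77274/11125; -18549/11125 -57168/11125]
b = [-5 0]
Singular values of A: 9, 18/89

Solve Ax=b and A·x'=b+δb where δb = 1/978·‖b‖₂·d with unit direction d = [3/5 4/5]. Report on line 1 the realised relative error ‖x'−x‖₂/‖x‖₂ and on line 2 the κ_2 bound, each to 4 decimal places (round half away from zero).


σ_max = 9, σ_min = 18/89
κ_2(A) = 9 / (18/89) = 44.5000
bound on ‖Δx‖/‖x‖: κ·ε = 44.5000·1/978 = 0.0455
solve Ax = b  →  x = [14.1156 -4.5800]
‖b‖₂ = 5.0000 and ‖x‖₂ = 14.8400
δb = ε·‖b‖·d = [0.0031 0.0041]; solving A·Δx = δb gives ‖Δx‖ = 0.0253
realised ‖Δx‖/‖x‖ = 0.0017
tightness: 0.0017 against a bound of 0.0455 (unrounded ratio ≈ 0.0374)

0.0017
0.0455


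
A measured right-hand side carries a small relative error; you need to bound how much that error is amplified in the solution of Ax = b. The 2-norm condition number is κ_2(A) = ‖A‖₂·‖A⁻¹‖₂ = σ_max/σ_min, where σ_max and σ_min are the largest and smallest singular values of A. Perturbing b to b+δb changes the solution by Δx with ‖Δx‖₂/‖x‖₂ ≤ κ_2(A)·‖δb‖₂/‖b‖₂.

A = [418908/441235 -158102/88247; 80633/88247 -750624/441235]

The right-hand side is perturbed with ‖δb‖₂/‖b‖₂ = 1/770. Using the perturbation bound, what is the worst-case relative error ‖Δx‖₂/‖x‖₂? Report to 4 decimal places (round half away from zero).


M = AᵀA = [23643137/13617425 -8865864/2723485; -8865864/2723485 83118308/13617425]. tr(M)=1256017/160205, det(M)=9604/20025625
char-poly roots: 196/25 and 49/801025
σ_max=√(196/25)=(14/5), σ_min=√(49/801025)=(7/895) → κ = 358.0000
bound on ‖Δx‖/‖x‖: κ·ε = 358.0000·1/770 = 0.4649

0.4649


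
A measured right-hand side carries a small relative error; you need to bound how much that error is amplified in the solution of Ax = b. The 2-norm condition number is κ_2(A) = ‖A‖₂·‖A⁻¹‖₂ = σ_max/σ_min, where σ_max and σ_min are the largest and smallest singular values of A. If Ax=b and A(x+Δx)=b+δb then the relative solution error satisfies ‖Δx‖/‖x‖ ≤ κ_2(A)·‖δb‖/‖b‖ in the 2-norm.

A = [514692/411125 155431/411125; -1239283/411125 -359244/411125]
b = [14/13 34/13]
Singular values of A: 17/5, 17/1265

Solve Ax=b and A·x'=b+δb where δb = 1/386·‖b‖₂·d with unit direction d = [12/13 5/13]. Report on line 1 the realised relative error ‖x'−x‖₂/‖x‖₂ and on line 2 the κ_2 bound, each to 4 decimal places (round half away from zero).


largest singular value 17/5, smallest 17/1265
condition number: (17/5) ÷ (17/1265) = 253.0000
κ_2(A)·‖δb‖/‖b‖ = 0.6554
solve Ax = b  →  x = [-42.2353 142.7059]
‖b‖₂ = 2.8284 and ‖x‖₂ = 148.8247
re-solving with b+δb shifts x by Δx of norm 0.5453
dividing the unrounded norms, ‖Δx‖/‖x‖ = 0.0037
so the bound overstates the realised error by a factor of ≈ 178.8994 (computed from the unrounded values)

0.0037
0.6554


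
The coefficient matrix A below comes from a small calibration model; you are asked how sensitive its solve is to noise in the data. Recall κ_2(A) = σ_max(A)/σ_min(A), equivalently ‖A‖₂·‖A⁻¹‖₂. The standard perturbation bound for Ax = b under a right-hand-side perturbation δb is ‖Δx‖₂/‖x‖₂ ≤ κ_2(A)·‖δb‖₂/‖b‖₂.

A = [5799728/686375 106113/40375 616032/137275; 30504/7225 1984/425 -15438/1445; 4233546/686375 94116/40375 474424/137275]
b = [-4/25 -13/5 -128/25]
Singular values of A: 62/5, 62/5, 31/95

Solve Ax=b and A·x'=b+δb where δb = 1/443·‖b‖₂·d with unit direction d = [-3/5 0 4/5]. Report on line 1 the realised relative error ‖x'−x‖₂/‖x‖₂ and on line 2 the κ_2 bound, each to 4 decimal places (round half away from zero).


largest singular value 62/5, smallest 31/95
condition number: (62/5) ÷ (31/95) = 38.0000
κ_2(A)·‖δb‖/‖b‖ = 0.0858
solve Ax = b  →  x = [4.8008 -10.9677 -2.6518]
‖b‖ = 5.7446, ‖x‖ = 12.2626
Δx = A⁻¹·δb where δb = 1/443·5.7446·d; ‖Δx‖ = 0.0397
relative error = 0.0032
tightness: 0.0032 against a bound of 0.0858 (unrounded ratio ≈ 0.0378)

0.0032
0.0858


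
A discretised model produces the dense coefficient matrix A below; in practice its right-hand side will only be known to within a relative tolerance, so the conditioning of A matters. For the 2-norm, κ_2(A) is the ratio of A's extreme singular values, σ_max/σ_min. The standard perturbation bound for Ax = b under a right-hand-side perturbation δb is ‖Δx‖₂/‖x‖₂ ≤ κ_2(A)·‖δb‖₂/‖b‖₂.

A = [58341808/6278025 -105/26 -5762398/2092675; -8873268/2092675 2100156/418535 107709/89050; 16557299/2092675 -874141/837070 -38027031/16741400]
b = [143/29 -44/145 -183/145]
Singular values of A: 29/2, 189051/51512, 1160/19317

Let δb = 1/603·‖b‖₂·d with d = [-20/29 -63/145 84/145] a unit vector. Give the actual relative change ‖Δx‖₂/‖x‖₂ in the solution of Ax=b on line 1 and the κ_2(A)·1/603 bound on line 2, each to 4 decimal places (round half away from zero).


from the listed singular values, σ₁ = 29/2, σ_n = 1160/19317
condition number: (29/2) ÷ (1160/19317) = 241.4625
bound on ‖Δx‖/‖x‖: κ·ε = 241.4625·1/603 = 0.4004
solve Ax = b  →  x = [-18.5682 -0.3311 -63.9701]
‖b‖₂ = 5.0990 and ‖x‖₂ = 66.6112
δb = ε·‖b‖·d = [-0.0058 -0.0037 0.0049]; solving A·Δx = δb gives ‖Δx‖ = 0.1408
dividing the unrounded norms, ‖Δx‖/‖x‖ = 0.0021
so the bound overstates the realised error by a factor of ≈ 189.4213 (computed from the unrounded values)

0.0021
0.4004


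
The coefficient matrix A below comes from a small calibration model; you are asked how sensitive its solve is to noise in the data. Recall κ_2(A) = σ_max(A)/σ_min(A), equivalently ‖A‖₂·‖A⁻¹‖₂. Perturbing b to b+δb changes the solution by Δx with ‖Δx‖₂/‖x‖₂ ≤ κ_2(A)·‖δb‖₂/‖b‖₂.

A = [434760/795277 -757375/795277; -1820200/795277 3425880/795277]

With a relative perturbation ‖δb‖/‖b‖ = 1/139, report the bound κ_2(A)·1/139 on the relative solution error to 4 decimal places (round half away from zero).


1.0261

form AᵀA = [2083369600/376243609 -3905451000/376243609; -3905451000/376243609 7323183025/376243609] with trace 32548625/1301881 and determinant 40000/1301881
solving λ² − 32548625/1301881·λ + 40000/1301881 = 0 gives λ = 25, 1600/1301881
so κ_2 = √(25 / (1600/1301881)) = 142.6250
κ_2(A)·‖δb‖/‖b‖ = 1.0261


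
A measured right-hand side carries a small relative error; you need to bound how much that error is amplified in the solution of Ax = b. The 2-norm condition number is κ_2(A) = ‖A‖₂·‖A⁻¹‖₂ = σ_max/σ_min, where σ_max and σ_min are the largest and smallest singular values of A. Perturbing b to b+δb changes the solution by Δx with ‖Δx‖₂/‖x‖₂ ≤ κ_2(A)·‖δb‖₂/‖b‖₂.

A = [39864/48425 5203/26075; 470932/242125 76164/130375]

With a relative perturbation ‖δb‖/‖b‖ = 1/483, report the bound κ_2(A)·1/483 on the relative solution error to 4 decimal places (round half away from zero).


0.1080

AᵀA = [1547369296/346890625 3157951896/2428234375; 3157951896/2428234375 6477735121/16997640625]; tr = 131678129/27196225, det = 234256/27196225
solving λ² − 131678129/27196225·λ + 234256/27196225 = 0 gives λ = 121/25, 1936/1087849
so κ_2 = √((121/25) / (1936/1087849)) = 52.1500
κ_2(A)·‖δb‖/‖b‖ = 0.1080


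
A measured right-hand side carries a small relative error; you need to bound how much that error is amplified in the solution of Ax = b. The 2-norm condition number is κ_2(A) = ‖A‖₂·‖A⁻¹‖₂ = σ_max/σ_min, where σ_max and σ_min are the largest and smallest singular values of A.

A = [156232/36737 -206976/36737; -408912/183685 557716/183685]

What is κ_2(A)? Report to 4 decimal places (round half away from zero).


M = AᵀA = [2690034496/116748025 -3586379328/116748025; -3586379328/116748025 4782089104/116748025]. tr(M)=298884944/4669921, det(M)=640000/4669921
λ_max, λ_min = (298884944/4669921 ± √89320254752123136/21808162146241)/2 = 64, 10000/4669921
σ_max=√64=8, σ_min=√(10000/4669921)=(100/2161) → κ = 172.8800

172.8800


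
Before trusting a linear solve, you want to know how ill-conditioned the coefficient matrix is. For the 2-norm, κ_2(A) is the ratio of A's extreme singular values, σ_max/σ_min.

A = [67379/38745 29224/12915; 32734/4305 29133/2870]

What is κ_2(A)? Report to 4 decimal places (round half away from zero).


M = AᵀA = [54332317/893025 24147227/297675; 24147227/297675 42928873/396900]. tr(M)=24147565/142884, det(M)=28561/142884
char-poly roots: 169 and 169/142884
σ_max=√169=13, σ_min=√(169/142884)=(13/378) → κ = 378.0000

378.0000


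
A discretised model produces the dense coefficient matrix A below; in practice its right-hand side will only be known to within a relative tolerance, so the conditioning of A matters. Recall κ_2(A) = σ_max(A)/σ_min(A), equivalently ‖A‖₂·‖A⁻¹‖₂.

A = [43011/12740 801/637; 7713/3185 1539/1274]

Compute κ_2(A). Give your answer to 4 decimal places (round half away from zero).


AᵀA = [112071681/6492304 11638485/1623076; 11638485/1623076 4934925/1623076]; tr = 779949/38416, det = 164025/153664
solving λ² − 779949/38416·λ + 164025/153664 = 0 gives λ = 81/4, 2025/38416
κ_2(A) = √(λ_max/λ_min) = √((81/4) / (2025/38416)) = 19.6000

19.6000


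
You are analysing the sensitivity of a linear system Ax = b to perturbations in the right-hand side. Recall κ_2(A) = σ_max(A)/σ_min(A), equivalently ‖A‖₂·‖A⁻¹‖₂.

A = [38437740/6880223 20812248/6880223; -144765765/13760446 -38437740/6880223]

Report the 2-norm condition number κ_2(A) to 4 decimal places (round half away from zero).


297.5875

form AᵀA = [92965280765625/655189875844 12395190987630/163797468961; 12395190987630/163797468961 6611105616336/163797468961] with trace 413182364121/2267092996 and determinant 212576400/566773249
char-poly roots: 729/4 and 1166400/566773249
so κ_2 = √((729/4) / (1166400/566773249)) = 297.5875


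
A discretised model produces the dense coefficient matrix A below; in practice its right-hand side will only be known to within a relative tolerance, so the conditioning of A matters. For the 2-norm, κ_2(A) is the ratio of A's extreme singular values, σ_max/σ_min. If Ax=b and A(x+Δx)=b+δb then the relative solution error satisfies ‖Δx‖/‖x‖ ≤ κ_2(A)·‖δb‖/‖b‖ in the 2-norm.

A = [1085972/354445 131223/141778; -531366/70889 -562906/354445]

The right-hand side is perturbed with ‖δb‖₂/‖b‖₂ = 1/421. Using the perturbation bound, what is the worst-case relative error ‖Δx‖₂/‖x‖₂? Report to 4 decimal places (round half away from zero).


0.0790

AᵀA = [48746040436/743380225 2191487346/148676045; 2191487346/148676045 10046979601/2973520900]; tr = 24393949/353780, det = 47458321/11055625
char-poly roots: 6889/100 and 27556/442225
σ_max=√(6889/100)=(83/10), σ_min=√(27556/442225)=(166/665) → κ = 33.2500
worst-case relative error ≤ 33.2500 × 1/421 = 0.0790


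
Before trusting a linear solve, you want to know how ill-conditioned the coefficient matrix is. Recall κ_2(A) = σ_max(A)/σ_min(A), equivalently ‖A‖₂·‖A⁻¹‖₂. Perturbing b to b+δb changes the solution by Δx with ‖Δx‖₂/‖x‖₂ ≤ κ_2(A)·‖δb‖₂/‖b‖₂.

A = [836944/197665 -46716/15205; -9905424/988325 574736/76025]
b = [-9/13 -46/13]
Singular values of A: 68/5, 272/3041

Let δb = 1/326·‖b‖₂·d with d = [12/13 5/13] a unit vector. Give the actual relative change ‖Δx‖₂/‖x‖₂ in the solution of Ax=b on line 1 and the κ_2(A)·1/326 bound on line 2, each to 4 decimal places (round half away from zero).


σ_max = 68/5, σ_min = 272/3041
κ = σ_max/σ_min = (68/5)/(272/3041) = 152.0500
perturbation bound = 152.0500·1/326 = 0.4664
solve Ax = b  →  x = [-13.2397 -18.0206]
‖b‖ = 3.6056, ‖x‖ = 22.3614
Δx = A⁻¹·δb where δb = 1/326·3.6056·d; ‖Δx‖ = 0.1237
realised ‖Δx‖/‖x‖ = 0.0055
tightness: 0.0055 against a bound of 0.4664 (unrounded ratio ≈ 0.0119)

0.0055
0.4664


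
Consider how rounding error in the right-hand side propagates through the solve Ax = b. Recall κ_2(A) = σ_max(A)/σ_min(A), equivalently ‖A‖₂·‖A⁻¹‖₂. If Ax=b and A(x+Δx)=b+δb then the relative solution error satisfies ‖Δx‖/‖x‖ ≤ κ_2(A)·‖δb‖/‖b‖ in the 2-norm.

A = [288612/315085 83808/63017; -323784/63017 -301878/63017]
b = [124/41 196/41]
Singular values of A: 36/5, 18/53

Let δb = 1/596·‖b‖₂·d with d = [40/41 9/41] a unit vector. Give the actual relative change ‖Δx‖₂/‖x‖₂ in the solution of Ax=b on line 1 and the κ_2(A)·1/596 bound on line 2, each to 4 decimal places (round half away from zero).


0.0024
0.0356

largest singular value 36/5, smallest 18/53
κ_2(A) = (36/5) / (18/53) = 21.2000
worst-case relative error ≤ 21.2000 × 1/596 = 0.0356
solve Ax = b  →  x = [-8.5249 8.1456]
‖b‖₂ = 5.6569 and ‖x‖₂ = 11.7909
Δx = A⁻¹·δb where δb = 1/596·5.6569·d; ‖Δx‖ = 0.0279
relative error = 0.0024
so the bound overstates the realised error by a factor of ≈ 15.0073 (computed from the unrounded values)


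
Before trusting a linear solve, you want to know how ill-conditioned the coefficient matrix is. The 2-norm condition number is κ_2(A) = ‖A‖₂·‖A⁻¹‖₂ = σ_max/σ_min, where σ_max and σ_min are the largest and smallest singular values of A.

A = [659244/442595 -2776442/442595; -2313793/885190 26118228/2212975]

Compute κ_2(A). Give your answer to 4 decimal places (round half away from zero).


158.7500

form AᵀA = [24539960737/2711284900 -136220934978/3389106125; -136220934978/3389106125 3027258091156/16945530625] with trace 7568430329/40322500 and determinant 352275361/252015625
eigenvalues of AᵀA: λ = (tr ± √(tr²−4·det))/2 = 18769/100, 75076/10080625
κ_2(A) = √(λ_max/λ_min) = √((18769/100) / (75076/10080625)) = 158.7500


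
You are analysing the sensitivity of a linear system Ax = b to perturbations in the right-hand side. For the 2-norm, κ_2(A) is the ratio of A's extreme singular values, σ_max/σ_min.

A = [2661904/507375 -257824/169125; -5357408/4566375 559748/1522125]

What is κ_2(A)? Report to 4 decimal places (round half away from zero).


222.7500

M = AᵀA = [71700914432/2480878125 -6970769792/826959375; -6970769792/826959375 677887952/275653125]. tr(M)=622415248/19847025, det(M)=9834496/496175625
eigenvalues of AᵀA: λ = (tr ± √(tr²−4·det))/2 = 784/25, 12544/19847025
so κ_2 = √((784/25) / (12544/19847025)) = 222.7500


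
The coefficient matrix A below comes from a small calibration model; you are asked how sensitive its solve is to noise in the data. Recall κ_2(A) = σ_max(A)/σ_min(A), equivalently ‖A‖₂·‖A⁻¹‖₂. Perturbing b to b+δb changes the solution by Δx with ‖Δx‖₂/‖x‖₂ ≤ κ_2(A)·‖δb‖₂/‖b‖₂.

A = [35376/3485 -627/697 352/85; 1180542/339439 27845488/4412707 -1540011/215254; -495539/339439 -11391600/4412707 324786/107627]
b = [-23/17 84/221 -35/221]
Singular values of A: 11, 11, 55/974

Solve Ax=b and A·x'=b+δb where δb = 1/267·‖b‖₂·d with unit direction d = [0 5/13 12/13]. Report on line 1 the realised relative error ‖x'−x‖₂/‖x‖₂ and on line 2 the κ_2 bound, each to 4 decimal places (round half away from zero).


from the listed singular values, σ₁ = 11, σ_n = 55/974
condition number: 11 ÷ (55/974) = 194.8000
bound on ‖Δx‖/‖x‖: κ·ε = 194.8000·1/267 = 0.7296
solve Ax = b  →  x = [-0.1007 0.0333 -0.0727]
2-norm of b is 1.4142; of x, 0.1286
Δx = A⁻¹·δb where δb = 1/267·1.4142·d; ‖Δx‖ = 0.0938
realised ‖Δx‖/‖x‖ = 0.7296
realised/bound = 1 exactly: the bound is attained for this b and d

0.7296
0.7296


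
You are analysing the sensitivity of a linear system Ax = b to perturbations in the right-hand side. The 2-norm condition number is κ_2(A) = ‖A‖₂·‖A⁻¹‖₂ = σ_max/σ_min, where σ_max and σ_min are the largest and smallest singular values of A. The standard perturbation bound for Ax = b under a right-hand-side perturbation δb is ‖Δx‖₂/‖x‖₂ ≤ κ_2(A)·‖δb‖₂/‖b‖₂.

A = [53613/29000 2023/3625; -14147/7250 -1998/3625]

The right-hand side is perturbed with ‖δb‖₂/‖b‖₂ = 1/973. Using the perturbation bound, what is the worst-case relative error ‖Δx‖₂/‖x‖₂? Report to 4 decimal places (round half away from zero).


form AᵀA = [7225393/1000000 263403/125000; 263403/125000 9613/15625] with trace 2509/320 and determinant 49/10000
solving λ² − 2509/320·λ + 49/10000 = 0 gives λ = 196/25, 1/1600
so κ_2 = √((196/25) / (1/1600)) = 112.0000
worst-case relative error ≤ 112.0000 × 1/973 = 0.1151

0.1151


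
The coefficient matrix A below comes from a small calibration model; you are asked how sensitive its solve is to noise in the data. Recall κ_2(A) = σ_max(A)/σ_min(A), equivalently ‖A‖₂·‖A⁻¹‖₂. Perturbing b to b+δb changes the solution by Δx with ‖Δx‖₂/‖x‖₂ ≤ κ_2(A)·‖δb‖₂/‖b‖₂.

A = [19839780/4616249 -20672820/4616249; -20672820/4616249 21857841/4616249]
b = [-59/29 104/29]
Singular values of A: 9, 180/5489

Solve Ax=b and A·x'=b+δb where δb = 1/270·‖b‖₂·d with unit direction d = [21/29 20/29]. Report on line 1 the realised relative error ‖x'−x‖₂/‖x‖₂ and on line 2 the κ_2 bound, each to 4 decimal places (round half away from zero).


0.0153
1.0165

σ_max = 9, σ_min = 180/5489
κ = σ_max/σ_min = 9/(180/5489) = 274.4500
perturbation bound = 274.4500·1/270 = 1.0165
solve Ax = b  →  x = [21.7757 21.3525]
‖b‖₂ = 4.1231 and ‖x‖₂ = 30.4977
re-solving with b+δb shifts x by Δx of norm 0.4657
dividing the unrounded norms, ‖Δx‖/‖x‖ = 0.0153
tightness: 0.0153 against a bound of 1.0165 (unrounded ratio ≈ 0.0150)


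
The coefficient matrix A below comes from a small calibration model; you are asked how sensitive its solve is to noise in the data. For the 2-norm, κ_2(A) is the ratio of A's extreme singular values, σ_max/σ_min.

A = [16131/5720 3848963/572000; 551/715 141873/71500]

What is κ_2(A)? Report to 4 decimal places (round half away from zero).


M = AᵀA = [11185585/1308736 536725053/26174720; 536725053/26174720 25764327769/523494400]. tr(M)=178926401/3097600, det(M)=130321/774400
char-poly roots: 1444/25 and 361/123904
κ = σ_max/σ_min = (38/5)/(19/352) = 140.8000

140.8000


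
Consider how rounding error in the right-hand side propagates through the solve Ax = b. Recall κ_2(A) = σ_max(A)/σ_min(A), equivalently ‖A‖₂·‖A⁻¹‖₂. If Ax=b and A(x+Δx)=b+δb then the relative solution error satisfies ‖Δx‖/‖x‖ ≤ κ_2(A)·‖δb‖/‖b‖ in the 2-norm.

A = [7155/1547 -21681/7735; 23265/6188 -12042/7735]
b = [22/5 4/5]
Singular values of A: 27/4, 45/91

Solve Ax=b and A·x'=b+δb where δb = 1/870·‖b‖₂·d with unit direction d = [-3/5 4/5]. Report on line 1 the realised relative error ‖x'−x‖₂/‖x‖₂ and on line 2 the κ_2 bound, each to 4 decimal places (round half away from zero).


from the listed singular values, σ₁ = 27/4, σ_n = 45/91
κ_2(A) = (27/4) / (45/91) = 13.6500
perturbation bound = 13.6500·1/870 = 0.0157
solve Ax = b  →  x = [-1.3804 -3.8475]
2-norm of b is 4.4721; of x, 4.0876
Δx = A⁻¹·δb where δb = 1/870·4.4721·d; ‖Δx‖ = 0.0104
dividing the unrounded norms, ‖Δx‖/‖x‖ = 0.0025
tightness: 0.0025 against a bound of 0.0157 (unrounded ratio ≈ 0.1621)

0.0025
0.0157


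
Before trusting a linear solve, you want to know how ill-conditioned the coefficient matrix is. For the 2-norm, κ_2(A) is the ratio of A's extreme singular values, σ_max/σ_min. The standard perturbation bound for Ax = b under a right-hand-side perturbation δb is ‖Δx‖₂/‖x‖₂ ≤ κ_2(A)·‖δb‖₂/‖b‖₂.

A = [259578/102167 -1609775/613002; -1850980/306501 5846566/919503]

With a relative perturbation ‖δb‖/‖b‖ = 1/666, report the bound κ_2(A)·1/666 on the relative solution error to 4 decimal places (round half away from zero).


0.4578

M = AᵀA = [23861263924/555874929 -75161281195/1667624787; -75161281195/1667624787 947051573521/20011497444]. tr(M)=2147511385/23794884, det(M)=521284/5948721
solving λ² − 2147511385/23794884·λ + 521284/5948721 = 0 gives λ = 361/4, 5776/5948721
κ_2(A) = √(λ_max/λ_min) = √((361/4) / (5776/5948721)) = 304.8750
κ_2(A)·‖δb‖/‖b‖ = 0.4578


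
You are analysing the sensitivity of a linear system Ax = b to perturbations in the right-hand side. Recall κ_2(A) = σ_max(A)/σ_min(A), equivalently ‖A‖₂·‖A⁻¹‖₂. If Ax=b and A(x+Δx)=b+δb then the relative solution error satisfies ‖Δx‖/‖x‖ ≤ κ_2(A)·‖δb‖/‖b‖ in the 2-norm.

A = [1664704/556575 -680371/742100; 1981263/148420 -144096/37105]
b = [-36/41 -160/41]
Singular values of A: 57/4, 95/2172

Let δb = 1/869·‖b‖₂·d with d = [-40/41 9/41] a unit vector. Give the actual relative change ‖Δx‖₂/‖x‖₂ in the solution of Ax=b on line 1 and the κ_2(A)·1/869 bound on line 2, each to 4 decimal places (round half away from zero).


0.3749
0.3749

σ_max = 57/4, σ_min = 95/2172
κ_2(A) = (57/4) / (95/2172) = 325.8000
perturbation bound = 325.8000·1/869 = 0.3749
solve Ax = b  →  x = [-0.2695 0.0786]
‖b‖ = 4.0000, ‖x‖ = 0.2807
δb = ε·‖b‖·d = [-0.0045 0.0010]; solving A·Δx = δb gives ‖Δx‖ = 0.1052
relative error = 0.3749
so the bound is sharp here: realised error equals the bound


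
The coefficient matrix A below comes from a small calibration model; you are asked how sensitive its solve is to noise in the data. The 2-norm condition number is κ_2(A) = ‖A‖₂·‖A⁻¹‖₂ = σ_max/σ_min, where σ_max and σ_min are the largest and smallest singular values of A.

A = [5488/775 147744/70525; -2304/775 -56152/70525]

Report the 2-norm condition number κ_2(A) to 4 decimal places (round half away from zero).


108.5000

form AᵀA = [7085312/120125 14464512/840875; 14464512/840875 29563712/5886125] with trace 3013952/47089 and determinant 16384/47089
λ_max, λ_min = (3013952/47089 ± √9080820633600/2217373921)/2 = 64, 256/47089
σ_max=√64=8, σ_min=√(256/47089)=(16/217) → κ = 108.5000


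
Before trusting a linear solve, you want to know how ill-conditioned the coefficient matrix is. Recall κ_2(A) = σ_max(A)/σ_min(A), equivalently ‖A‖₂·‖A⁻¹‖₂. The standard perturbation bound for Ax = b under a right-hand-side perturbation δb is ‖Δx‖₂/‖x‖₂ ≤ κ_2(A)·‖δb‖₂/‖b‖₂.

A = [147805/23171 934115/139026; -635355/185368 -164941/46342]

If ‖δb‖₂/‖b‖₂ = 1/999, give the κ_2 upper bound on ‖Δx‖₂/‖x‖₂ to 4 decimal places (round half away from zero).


form AᵀA = [6234741625/118897216 4909768885/89172912; 4909768885/89172912 1933253693/33439842] with trace 140281561/1272384 and determinant 60025/565504
λ_max, λ_min = (140281561/1272384 ± √19678228982950321/1618961043456)/2 = 441/4, 1225/1272384
so κ_2 = √((441/4) / (1225/1272384)) = 338.4000
worst-case relative error ≤ 338.4000 × 1/999 = 0.3387

0.3387


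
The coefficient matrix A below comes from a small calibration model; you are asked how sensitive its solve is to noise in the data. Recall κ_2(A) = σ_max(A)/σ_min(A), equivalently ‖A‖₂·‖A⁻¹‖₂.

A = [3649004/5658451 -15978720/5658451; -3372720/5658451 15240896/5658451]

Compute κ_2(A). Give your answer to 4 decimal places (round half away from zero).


297.4375

form AᵀA = [29358466576/38071424161 -130451472000/38071424161; -130451472000/38071424161 579791205376/38071424161] with trace 362373392/22648081 and determinant 65536/22648081
eigenvalues of AᵀA: λ = (tr ± √(tr²−4·det))/2 = 16, 4096/22648081
so κ_2 = √(16 / (4096/22648081)) = 297.4375


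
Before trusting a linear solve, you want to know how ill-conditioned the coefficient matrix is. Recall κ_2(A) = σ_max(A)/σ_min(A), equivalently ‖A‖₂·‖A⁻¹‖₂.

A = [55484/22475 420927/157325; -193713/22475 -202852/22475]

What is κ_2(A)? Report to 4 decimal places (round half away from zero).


AᵀA = [64965121/808201 477472320/5657407; 477472320/5657407 3509563681/39601849]; tr = 7958210/47089, det = 28561/47089
char-poly roots: 169 and 169/47089
σ_max=√169=13, σ_min=√(169/47089)=(13/217) → κ = 217.0000

217.0000


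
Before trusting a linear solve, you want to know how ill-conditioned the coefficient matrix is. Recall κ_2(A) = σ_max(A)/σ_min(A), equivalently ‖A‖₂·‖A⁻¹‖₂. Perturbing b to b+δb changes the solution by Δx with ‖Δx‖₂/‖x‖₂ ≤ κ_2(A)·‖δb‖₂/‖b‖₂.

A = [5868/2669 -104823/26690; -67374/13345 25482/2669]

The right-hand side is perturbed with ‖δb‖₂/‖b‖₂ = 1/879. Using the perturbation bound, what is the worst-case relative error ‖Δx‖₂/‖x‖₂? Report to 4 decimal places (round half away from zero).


0.1340

AᵀA = [5400091476/178089025 -404874990/7123561; -404874990/7123561 75921093729/712356100]; tr = 337444497/2464900, det = 20820969/15405625
λ_max, λ_min = (337444497/2464900 ± √182137508363889/9721171216)/2 = 13689/100, 6084/616225
so κ_2 = √((13689/100) / (6084/616225)) = 117.7500
κ_2(A)·‖δb‖/‖b‖ = 0.1340


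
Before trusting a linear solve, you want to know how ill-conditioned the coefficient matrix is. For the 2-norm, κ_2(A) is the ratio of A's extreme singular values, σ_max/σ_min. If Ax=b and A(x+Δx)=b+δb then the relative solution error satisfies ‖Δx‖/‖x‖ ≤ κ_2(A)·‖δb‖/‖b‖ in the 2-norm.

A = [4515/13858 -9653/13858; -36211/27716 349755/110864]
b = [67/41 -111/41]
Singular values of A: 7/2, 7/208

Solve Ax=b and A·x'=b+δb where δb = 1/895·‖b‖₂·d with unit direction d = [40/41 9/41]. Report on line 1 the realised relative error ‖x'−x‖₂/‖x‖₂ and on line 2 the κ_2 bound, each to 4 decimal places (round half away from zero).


0.0035
0.1162

largest singular value 7/2, smallest 7/208
κ = σ_max/σ_min = (7/2)/(7/208) = 104.0000
bound on ‖Δx‖/‖x‖: κ·ε = 104.0000·1/895 = 0.1162
solve Ax = b  →  x = [27.7582 10.6374]
2-norm of b is 3.1623; of x, 29.7266
δb = ε·‖b‖·d = [0.0034 0.0008]; solving A·Δx = δb gives ‖Δx‖ = 0.1050
relative error = 0.0035
so the bound overstates the realised error by a factor of ≈ 32.9014 (computed from the unrounded values)


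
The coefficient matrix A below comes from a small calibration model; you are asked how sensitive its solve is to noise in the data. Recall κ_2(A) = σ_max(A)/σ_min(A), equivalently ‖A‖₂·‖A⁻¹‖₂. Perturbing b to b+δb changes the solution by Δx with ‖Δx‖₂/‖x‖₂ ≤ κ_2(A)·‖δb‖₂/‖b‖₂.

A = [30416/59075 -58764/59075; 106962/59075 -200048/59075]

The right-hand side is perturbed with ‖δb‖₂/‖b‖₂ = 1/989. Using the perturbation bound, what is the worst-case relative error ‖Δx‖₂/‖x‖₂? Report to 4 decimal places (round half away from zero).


0.2811

form AᵀA = [19785604/5583769 -37095840/5583769; -37095840/5583769 69555856/5583769] with trace 309140/19321 and determinant 64/19321
eigenvalues of AᵀA: λ = (tr ± √(tr²−4·det))/2 = 16, 4/19321
κ = σ_max/σ_min = 4/(2/139) = 278.0000
bound on ‖Δx‖/‖x‖: κ·ε = 278.0000·1/989 = 0.2811


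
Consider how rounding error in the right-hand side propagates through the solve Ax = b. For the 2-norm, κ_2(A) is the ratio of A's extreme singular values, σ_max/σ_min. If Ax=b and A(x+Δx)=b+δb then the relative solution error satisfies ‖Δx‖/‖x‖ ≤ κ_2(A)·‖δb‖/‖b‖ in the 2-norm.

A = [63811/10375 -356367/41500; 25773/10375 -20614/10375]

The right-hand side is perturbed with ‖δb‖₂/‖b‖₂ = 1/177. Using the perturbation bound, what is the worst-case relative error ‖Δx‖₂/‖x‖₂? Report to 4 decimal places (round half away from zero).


0.0750

AᵀA = [7577746/172225 -39784437/688900; -39784437/688900 214074289/2755600]; tr = 13412729/110224, det = 9150625/110224
eigenvalues of AᵀA: λ = (tr ± √(tr²−4·det))/2 = 121, 75625/110224
κ_2(A) = √(λ_max/λ_min) = √(121 / (75625/110224)) = 13.2800
perturbation bound = 13.2800·1/177 = 0.0750


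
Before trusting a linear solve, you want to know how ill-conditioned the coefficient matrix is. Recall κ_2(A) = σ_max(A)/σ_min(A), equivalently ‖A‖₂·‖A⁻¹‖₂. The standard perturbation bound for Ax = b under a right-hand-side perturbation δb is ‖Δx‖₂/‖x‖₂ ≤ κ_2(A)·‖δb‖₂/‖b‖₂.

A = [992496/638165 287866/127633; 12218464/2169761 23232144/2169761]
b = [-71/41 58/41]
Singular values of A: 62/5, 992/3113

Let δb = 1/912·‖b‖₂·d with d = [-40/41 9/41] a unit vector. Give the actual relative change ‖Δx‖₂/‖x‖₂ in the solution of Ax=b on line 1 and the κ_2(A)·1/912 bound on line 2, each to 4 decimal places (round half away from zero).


from the listed singular values, σ₁ = 62/5, σ_n = 992/3113
condition number: (62/5) ÷ (992/3113) = 38.9125
bound on ‖Δx‖/‖x‖: κ·ε = 38.9125·1/912 = 0.0427
solve Ax = b  →  x = [-5.4999 3.0247]
‖b‖ = 2.2361, ‖x‖ = 6.2767
re-solving with b+δb shifts x by Δx of norm 0.0077
realised ‖Δx‖/‖x‖ = 0.0012
tightness: 0.0012 against a bound of 0.0427 (unrounded ratio ≈ 0.0287)

0.0012
0.0427


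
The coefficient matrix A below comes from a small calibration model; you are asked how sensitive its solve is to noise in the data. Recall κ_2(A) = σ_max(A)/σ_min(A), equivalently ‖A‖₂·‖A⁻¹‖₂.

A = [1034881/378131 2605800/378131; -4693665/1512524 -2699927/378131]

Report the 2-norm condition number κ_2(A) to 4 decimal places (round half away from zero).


form AᵀA = [46570927561/2720248336 27894559455/680062084; 27894559455/680062084 16741735369/170015521] with trace 1860583985/16096144 and determinant 3418801/1006009
λ_max, λ_min = (1860583985/16096144 ± √3458250876393466209/259085851668736)/2 = 1849/16, 29584/1006009
κ = σ_max/σ_min = (43/4)/(172/1003) = 62.6875

62.6875


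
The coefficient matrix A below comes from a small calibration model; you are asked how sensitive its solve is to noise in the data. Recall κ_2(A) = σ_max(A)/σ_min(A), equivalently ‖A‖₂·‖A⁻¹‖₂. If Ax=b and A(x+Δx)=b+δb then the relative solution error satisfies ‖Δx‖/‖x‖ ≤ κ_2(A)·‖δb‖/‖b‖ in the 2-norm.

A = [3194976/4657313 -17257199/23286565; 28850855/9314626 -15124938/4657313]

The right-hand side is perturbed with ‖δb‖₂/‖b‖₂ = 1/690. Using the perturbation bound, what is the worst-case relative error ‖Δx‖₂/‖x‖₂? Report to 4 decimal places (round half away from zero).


AᵀA = [17912230421/1779775124 -23509299051/2224718905; -23509299051/2224718905 123426217049/11123594525]; tr = 32465883749/1534288900, det = 279841/61371556
solving λ² − 32465883749/1534288900·λ + 279841/61371556 = 0 gives λ = 529/25, 13225/61371556
σ_max=√(529/25)=(23/5), σ_min=√(13225/61371556)=(115/7834) → κ = 313.3600
perturbation bound = 313.3600·1/690 = 0.4541

0.4541


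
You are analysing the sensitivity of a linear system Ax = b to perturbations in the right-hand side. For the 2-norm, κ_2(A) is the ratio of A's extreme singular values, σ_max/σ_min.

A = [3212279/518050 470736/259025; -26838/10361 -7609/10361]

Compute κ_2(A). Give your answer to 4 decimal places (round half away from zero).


M = AᵀA = [71712615289/1588022500 5228989038/397005625; 5228989038/397005625 1525313209/397005625]. tr(M)=124502189/2540836, det(M)=60025/2540836
solving λ² − 124502189/2540836·λ + 60025/2540836 = 0 gives λ = 49, 1225/2540836
so κ_2 = √(49 / (1225/2540836)) = 318.8000

318.8000


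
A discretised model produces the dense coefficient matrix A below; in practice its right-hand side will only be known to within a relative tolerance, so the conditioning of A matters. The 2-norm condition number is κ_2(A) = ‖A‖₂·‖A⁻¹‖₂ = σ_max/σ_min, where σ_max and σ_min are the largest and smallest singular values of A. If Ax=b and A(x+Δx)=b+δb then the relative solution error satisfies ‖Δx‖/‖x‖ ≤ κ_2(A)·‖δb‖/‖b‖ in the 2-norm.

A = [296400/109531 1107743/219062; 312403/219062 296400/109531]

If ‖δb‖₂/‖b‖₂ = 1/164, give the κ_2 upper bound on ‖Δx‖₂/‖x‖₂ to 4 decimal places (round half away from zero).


form AᵀA = [1553659081/166048996 728254800/41512249; 728254800/41512249 5461959841/166048996] with trace 12137749/287282 and determinant 28561/2298256
eigenvalues of AᵀA: λ = (tr ± √(tr²−4·det))/2 = 169/4, 169/574564
so κ_2 = √((169/4) / (169/574564)) = 379.0000
worst-case relative error ≤ 379.0000 × 1/164 = 2.3110

2.3110


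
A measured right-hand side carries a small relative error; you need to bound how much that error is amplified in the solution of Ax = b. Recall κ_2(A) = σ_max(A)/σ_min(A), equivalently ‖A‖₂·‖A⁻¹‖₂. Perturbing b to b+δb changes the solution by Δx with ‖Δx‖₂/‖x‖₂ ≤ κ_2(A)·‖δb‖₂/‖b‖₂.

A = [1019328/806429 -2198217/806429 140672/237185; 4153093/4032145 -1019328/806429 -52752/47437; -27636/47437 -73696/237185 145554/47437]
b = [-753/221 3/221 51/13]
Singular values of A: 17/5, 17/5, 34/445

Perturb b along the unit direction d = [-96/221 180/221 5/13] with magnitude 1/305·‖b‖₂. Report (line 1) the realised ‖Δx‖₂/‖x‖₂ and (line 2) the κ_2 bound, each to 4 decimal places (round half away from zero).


0.0057
0.1459

from the listed singular values, σ₁ = 17/5, σ_n = 34/445
condition number: (17/5) ÷ (34/445) = 44.5000
perturbation bound = 44.5000·1/305 = 0.1459
solve Ax = b  →  x = [33.2142 18.7142 9.4799]
‖b‖ = 5.1962, ‖x‖ = 39.2845
re-solving with b+δb shifts x by Δx of norm 0.2230
realised ‖Δx‖/‖x‖ = 0.0057
so the bound overstates the realised error by a factor of ≈ 25.7051 (computed from the unrounded values)


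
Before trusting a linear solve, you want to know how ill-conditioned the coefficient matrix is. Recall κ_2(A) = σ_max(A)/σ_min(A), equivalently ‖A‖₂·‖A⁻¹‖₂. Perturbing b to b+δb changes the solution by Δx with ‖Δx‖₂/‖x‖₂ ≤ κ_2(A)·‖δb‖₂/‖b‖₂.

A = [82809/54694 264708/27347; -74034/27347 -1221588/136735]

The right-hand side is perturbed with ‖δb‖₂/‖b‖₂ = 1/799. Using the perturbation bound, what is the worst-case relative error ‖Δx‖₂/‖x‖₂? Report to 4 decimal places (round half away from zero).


AᵀA = [834705/86756 4212162/108445; 4212162/108445 94081824/542225]; tr = 9687681/52900, det = 2125764/13225
eigenvalues of AᵀA: λ = (tr ± √(tr²−4·det))/2 = 729/4, 11664/13225
so κ_2 = √((729/4) / (11664/13225)) = 14.3750
κ_2(A)·‖δb‖/‖b‖ = 0.0180

0.0180


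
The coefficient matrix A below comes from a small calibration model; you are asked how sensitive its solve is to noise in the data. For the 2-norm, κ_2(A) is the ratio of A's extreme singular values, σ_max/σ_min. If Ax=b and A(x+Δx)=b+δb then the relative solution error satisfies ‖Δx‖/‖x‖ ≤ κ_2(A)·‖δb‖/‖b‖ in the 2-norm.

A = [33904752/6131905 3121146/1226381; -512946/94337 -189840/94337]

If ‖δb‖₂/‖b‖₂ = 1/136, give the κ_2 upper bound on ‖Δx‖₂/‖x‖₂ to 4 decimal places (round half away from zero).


0.1914

form AᵀA = [2688688660644/44708988025 223669216512/8941797605; 223669216512/8941797605 18825423876/1788359521] with trace 18694226376/264550225 and determinant 77792400/10582009
eigenvalues of AᵀA: λ = (tr ± √(tr²−4·det))/2 = 1764/25, 1102500/10582009
κ_2(A) = √(λ_max/λ_min) = √((1764/25) / (1102500/10582009)) = 26.0240
κ_2(A)·‖δb‖/‖b‖ = 0.1914


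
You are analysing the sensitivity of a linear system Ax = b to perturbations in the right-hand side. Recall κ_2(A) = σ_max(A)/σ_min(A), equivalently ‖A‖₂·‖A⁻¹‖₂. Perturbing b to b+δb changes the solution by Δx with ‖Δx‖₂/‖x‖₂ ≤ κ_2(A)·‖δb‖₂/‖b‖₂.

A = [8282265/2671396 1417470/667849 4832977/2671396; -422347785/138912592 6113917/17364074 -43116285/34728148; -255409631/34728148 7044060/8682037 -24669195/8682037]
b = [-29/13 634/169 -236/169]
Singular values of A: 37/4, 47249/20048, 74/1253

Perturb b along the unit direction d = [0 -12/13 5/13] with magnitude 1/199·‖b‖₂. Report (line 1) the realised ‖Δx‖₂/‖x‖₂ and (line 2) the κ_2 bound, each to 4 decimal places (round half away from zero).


largest singular value 37/4, smallest 74/1253
κ_2(A) = (37/4) / (74/1253) = 156.6250
perturbation bound = 156.6250·1/199 = 0.7871
solve Ax = b  →  x = [25.3864 14.0396 -61.2084]
‖b‖₂ = 4.5826 and ‖x‖₂ = 67.7351
with δb = [0.0000 -0.0213 0.0089], A·Δx = δb → ‖Δx‖ = 0.3899
realised ‖Δx‖/‖x‖ = 0.0058
realised/bound (from unrounded values) ≈ 0.0073

0.0058
0.7871
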